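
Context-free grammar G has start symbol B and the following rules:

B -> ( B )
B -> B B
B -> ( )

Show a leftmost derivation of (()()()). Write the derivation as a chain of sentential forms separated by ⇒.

B ⇒ (B) ⇒ (BB) ⇒ (()B) ⇒ (()BB) ⇒ (()()B) ⇒ (()()())

B ⇒ (B)   [B -> ( B )]
(B) ⇒ (BB)   [B -> B B]
(BB) ⇒ (()B)   [B -> ( )]
(()B) ⇒ (()BB)   [B -> B B]
(()BB) ⇒ (()()B)   [B -> ( )]
(()()B) ⇒ (()()())   [B -> ( )]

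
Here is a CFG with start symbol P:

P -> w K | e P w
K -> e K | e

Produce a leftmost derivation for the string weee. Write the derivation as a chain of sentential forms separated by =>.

P=>wK=>weK=>weeK=>weee

P => wK   [P -> w K]
wK => weK   [K -> e K]
weK => weeK   [K -> e K]
weeK => weee   [K -> e]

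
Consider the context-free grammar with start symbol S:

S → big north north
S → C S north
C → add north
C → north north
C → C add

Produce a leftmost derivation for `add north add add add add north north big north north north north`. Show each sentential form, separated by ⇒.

S ⇒ C S north ⇒ C add S north ⇒ C add add S north ⇒ C add add add S north ⇒ C add add add add S north ⇒ add north add add add add S north ⇒ add north add add add add C S north north ⇒ add north add add add add north north S north north ⇒ add north add add add add north north big north north north north

S ⇒ C S north   [S → C S north]
C S north ⇒ C add S north   [C → C add]
C add S north ⇒ C add add S north   [C → C add]
C add add S north ⇒ C add add add S north   [C → C add]
C add add add S north ⇒ C add add add add S north   [C → C add]
C add add add add S north ⇒ add north add add add add S north   [C → add north]
add north add add add add S north ⇒ add north add add add add C S north north   [S → C S north]
add north add add add add C S north north ⇒ add north add add add add north north S north north   [C → north north]
add north add add add add north north S north north ⇒ add north add add add add north north big north north north north   [S → big north north]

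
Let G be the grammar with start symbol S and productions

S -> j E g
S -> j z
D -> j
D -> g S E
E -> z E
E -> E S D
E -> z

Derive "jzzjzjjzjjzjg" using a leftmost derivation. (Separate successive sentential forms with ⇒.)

S ⇒ jEg ⇒ jESDg ⇒ jzESDg ⇒ jzESDSDg ⇒ jzESDSDSDg ⇒ jzzSDSDSDg ⇒ jzzjzDSDSDg ⇒ jzzjzjSDSDg ⇒ jzzjzjjzDSDg ⇒ jzzjzjjzjSDg ⇒ jzzjzjjzjjzDg ⇒ jzzjzjjzjjzjg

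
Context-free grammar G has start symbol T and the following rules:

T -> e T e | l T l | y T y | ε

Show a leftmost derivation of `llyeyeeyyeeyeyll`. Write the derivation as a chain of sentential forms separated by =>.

T => lTl => llTll => llyTyll => llyeTeyll => llyeyTyeyll => llyeyeTeyeyll => llyeyeeTeeyeyll => llyeyeeyTyeeyeyll => llyeyeeyyeeyeyll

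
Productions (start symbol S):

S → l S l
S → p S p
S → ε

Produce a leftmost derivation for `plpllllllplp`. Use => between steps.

S => pSp => plSlp => plpSplp => plplSlplp => plpllSllplp => plplllSlllplp => plpllllllplp

S => pSp   [S → p S p]
pSp => plSlp   [S → l S l]
plSlp => plpSplp   [S → p S p]
plpSplp => plplSlplp   [S → l S l]
plplSlplp => plpllSllplp   [S → l S l]
plpllSllplp => plplllSlllplp   [S → l S l]
plplllSlllplp => plpllllllplp   [S → ε]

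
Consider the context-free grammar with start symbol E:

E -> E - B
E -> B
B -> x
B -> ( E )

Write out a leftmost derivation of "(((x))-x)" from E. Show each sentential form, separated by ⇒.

E ⇒ B ⇒ (E) ⇒ (E-B) ⇒ (B-B) ⇒ ((E)-B) ⇒ ((B)-B) ⇒ (((E))-B) ⇒ (((B))-B) ⇒ (((x))-B) ⇒ (((x))-x)

E ⇒ B   [E -> B]
B ⇒ (E)   [B -> ( E )]
(E) ⇒ (E-B)   [E -> E - B]
(E-B) ⇒ (B-B)   [E -> B]
(B-B) ⇒ ((E)-B)   [B -> ( E )]
((E)-B) ⇒ ((B)-B)   [E -> B]
((B)-B) ⇒ (((E))-B)   [B -> ( E )]
(((E))-B) ⇒ (((B))-B)   [E -> B]
(((B))-B) ⇒ (((x))-B)   [B -> x]
(((x))-B) ⇒ (((x))-x)   [B -> x]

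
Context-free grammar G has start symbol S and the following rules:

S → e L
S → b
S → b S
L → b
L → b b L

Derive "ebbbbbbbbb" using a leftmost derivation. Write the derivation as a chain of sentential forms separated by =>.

S => eL => ebbL => ebbbbL => ebbbbbbL => ebbbbbbbbL => ebbbbbbbbb

S => eL   [S → e L]
eL => ebbL   [L → b b L]
ebbL => ebbbbL   [L → b b L]
ebbbbL => ebbbbbbL   [L → b b L]
ebbbbbbL => ebbbbbbbbL   [L → b b L]
ebbbbbbbbL => ebbbbbbbbb   [L → b]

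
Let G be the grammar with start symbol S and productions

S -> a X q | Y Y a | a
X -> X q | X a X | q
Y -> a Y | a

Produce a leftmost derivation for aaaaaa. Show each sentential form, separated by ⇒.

S ⇒ YYa   [S -> Y Y a]
YYa ⇒ aYYa   [Y -> a Y]
aYYa ⇒ aaYYa   [Y -> a Y]
aaYYa ⇒ aaaYYa   [Y -> a Y]
aaaYYa ⇒ aaaaYa   [Y -> a]
aaaaYa ⇒ aaaaaa   [Y -> a]

S ⇒ YYa ⇒ aYYa ⇒ aaYYa ⇒ aaaYYa ⇒ aaaaYa ⇒ aaaaaa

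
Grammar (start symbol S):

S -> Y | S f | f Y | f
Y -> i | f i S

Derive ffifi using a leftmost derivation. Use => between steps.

S=>fY=>ffiS=>ffifY=>ffifi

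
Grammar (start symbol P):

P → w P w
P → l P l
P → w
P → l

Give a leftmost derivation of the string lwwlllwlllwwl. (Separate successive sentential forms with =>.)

P=>lPl=>lwPwl=>lwwPwwl=>lwwlPlwwl=>lwwllPllwwl=>lwwlllPlllwwl=>lwwlllwlllwwl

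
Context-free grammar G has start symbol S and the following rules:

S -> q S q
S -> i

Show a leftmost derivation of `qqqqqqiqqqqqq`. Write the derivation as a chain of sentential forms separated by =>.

S => qSq => qqSqq => qqqSqqq => qqqqSqqqq => qqqqqSqqqqq => qqqqqqSqqqqqq => qqqqqqiqqqqqq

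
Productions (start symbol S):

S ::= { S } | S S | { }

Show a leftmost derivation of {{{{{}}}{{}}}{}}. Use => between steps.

S => {S} => {SS} => {{S}S} => {{SS}S} => {{{S}S}S} => {{{{S}}S}S} => {{{{{}}}S}S} => {{{{{}}}{S}}S} => {{{{{}}}{{}}}S} => {{{{{}}}{{}}}{}}

S => {S}   [S ::= { S }]
{S} => {SS}   [S ::= S S]
{SS} => {{S}S}   [S ::= { S }]
{{S}S} => {{SS}S}   [S ::= S S]
{{SS}S} => {{{S}S}S}   [S ::= { S }]
{{{S}S}S} => {{{{S}}S}S}   [S ::= { S }]
{{{{S}}S}S} => {{{{{}}}S}S}   [S ::= { }]
{{{{{}}}S}S} => {{{{{}}}{S}}S}   [S ::= { S }]
{{{{{}}}{S}}S} => {{{{{}}}{{}}}S}   [S ::= { }]
{{{{{}}}{{}}}S} => {{{{{}}}{{}}}{}}   [S ::= { }]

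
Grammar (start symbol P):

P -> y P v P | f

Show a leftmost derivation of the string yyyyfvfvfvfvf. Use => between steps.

P => yPvP   [P -> y P v P]
yPvP => yyPvPvP   [P -> y P v P]
yyPvPvP => yyyPvPvPvP   [P -> y P v P]
yyyPvPvPvP => yyyyPvPvPvPvP   [P -> y P v P]
yyyyPvPvPvPvP => yyyyfvPvPvPvP   [P -> f]
yyyyfvPvPvPvP => yyyyfvfvPvPvP   [P -> f]
yyyyfvfvPvPvP => yyyyfvfvfvPvP   [P -> f]
yyyyfvfvfvPvP => yyyyfvfvfvfvP   [P -> f]
yyyyfvfvfvfvP => yyyyfvfvfvfvf   [P -> f]

P=>yPvP=>yyPvPvP=>yyyPvPvPvP=>yyyyPvPvPvPvP=>yyyyfvPvPvPvP=>yyyyfvfvPvPvP=>yyyyfvfvfvPvP=>yyyyfvfvfvfvP=>yyyyfvfvfvfvf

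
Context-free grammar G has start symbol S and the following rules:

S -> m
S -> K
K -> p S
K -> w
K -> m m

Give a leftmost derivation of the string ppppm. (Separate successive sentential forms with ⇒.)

S ⇒ K ⇒ pS ⇒ pK ⇒ ppS ⇒ ppK ⇒ pppS ⇒ pppK ⇒ ppppS ⇒ ppppm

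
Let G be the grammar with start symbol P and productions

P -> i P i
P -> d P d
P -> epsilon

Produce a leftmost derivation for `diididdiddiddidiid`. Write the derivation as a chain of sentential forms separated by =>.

P=>dPd=>diPid=>diiPiid=>diidPdiid=>diidiPidiid=>diididPdidiid=>diididdPddidiid=>diididdiPiddidiid=>diididdidPdiddidiid=>diididdiddiddidiid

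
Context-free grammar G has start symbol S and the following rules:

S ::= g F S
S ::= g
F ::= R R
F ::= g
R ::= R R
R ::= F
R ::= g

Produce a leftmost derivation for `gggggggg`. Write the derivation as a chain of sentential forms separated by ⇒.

S⇒gFS⇒ggS⇒gggFS⇒gggRRS⇒gggFRS⇒gggRRRS⇒gggRRRRS⇒gggFRRRS⇒ggggRRRS⇒gggggRRS⇒gggggFRS⇒ggggggRS⇒gggggggS⇒gggggggg

S ⇒ gFS   [S ::= g F S]
gFS ⇒ ggS   [F ::= g]
ggS ⇒ gggFS   [S ::= g F S]
gggFS ⇒ gggRRS   [F ::= R R]
gggRRS ⇒ gggFRS   [R ::= F]
gggFRS ⇒ gggRRRS   [F ::= R R]
gggRRRS ⇒ gggRRRRS   [R ::= R R]
gggRRRRS ⇒ gggFRRRS   [R ::= F]
gggFRRRS ⇒ ggggRRRS   [F ::= g]
ggggRRRS ⇒ gggggRRS   [R ::= g]
gggggRRS ⇒ gggggFRS   [R ::= F]
gggggFRS ⇒ ggggggRS   [F ::= g]
ggggggRS ⇒ gggggggS   [R ::= g]
gggggggS ⇒ gggggggg   [S ::= g]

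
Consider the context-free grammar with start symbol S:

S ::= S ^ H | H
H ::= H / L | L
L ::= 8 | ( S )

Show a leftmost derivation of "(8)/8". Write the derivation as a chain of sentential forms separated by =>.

S => H   [S ::= H]
H => H/L   [H ::= H / L]
H/L => L/L   [H ::= L]
L/L => (S)/L   [L ::= ( S )]
(S)/L => (H)/L   [S ::= H]
(H)/L => (L)/L   [H ::= L]
(L)/L => (8)/L   [L ::= 8]
(8)/L => (8)/8   [L ::= 8]

S=>H=>H/L=>L/L=>(S)/L=>(H)/L=>(L)/L=>(8)/L=>(8)/8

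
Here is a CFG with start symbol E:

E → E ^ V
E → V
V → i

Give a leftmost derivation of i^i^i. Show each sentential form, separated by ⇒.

E ⇒ E^V   [E → E ^ V]
E^V ⇒ E^V^V   [E → E ^ V]
E^V^V ⇒ V^V^V   [E → V]
V^V^V ⇒ i^V^V   [V → i]
i^V^V ⇒ i^i^V   [V → i]
i^i^V ⇒ i^i^i   [V → i]

E ⇒ E^V ⇒ E^V^V ⇒ V^V^V ⇒ i^V^V ⇒ i^i^V ⇒ i^i^i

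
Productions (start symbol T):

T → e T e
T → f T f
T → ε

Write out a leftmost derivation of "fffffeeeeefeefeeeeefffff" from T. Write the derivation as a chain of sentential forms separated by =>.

T=>fTf=>ffTff=>fffTfff=>ffffTffff=>fffffTfffff=>fffffeTefffff=>fffffeeTeefffff=>fffffeeeTeeefffff=>fffffeeeeTeeeefffff=>fffffeeeeeTeeeeefffff=>fffffeeeeefTfeeeeefffff=>fffffeeeeefeTefeeeeefffff=>fffffeeeeefeefeeeeefffff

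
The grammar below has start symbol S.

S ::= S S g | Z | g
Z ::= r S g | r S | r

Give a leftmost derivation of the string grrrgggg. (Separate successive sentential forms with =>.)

S => SSg => gSg => gZg => grSgg => grSSggg => grZSggg => grrSggg => grrZggg => grrrSggg => grrrgggg

S => SSg   [S ::= S S g]
SSg => gSg   [S ::= g]
gSg => gZg   [S ::= Z]
gZg => grSgg   [Z ::= r S g]
grSgg => grSSggg   [S ::= S S g]
grSSggg => grZSggg   [S ::= Z]
grZSggg => grrSggg   [Z ::= r]
grrSggg => grrZggg   [S ::= Z]
grrZggg => grrrSggg   [Z ::= r S]
grrrSggg => grrrgggg   [S ::= g]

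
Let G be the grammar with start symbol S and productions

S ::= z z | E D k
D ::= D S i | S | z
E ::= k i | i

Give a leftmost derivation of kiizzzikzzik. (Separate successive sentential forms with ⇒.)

S ⇒ EDk   [S ::= E D k]
EDk ⇒ kiDk   [E ::= k i]
kiDk ⇒ kiDSik   [D ::= D S i]
kiDSik ⇒ kiSSik   [D ::= S]
kiSSik ⇒ kiEDkSik   [S ::= E D k]
kiEDkSik ⇒ kiiDkSik   [E ::= i]
kiiDkSik ⇒ kiiDSikSik   [D ::= D S i]
kiiDSikSik ⇒ kiizSikSik   [D ::= z]
kiizSikSik ⇒ kiizzzikSik   [S ::= z z]
kiizzzikSik ⇒ kiizzzikzzik   [S ::= z z]

S⇒EDk⇒kiDk⇒kiDSik⇒kiSSik⇒kiEDkSik⇒kiiDkSik⇒kiiDSikSik⇒kiizSikSik⇒kiizzzikSik⇒kiizzzikzzik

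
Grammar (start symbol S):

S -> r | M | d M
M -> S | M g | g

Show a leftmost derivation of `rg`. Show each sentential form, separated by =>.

S => M => Mg => Sg => rg

S => M   [S -> M]
M => Mg   [M -> M g]
Mg => Sg   [M -> S]
Sg => rg   [S -> r]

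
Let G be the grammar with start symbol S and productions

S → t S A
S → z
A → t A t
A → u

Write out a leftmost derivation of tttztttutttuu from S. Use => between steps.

S => tSA   [S → t S A]
tSA => ttSAA   [S → t S A]
ttSAA => tttSAAA   [S → t S A]
tttSAAA => tttzAAA   [S → z]
tttzAAA => tttztAtAA   [A → t A t]
tttztAtAA => tttzttAttAA   [A → t A t]
tttzttAttAA => tttztttAtttAA   [A → t A t]
tttztttAtttAA => tttztttutttAA   [A → u]
tttztttutttAA => tttztttutttuA   [A → u]
tttztttutttuA => tttztttutttuu   [A → u]

S => tSA => ttSAA => tttSAAA => tttzAAA => tttztAtAA => tttzttAttAA => tttztttAtttAA => tttztttutttAA => tttztttutttuA => tttztttutttuu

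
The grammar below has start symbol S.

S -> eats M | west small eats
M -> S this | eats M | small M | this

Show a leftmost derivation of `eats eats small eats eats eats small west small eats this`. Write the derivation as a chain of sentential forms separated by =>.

S => eats M => eats eats M => eats eats small M => eats eats small eats M => eats eats small eats eats M => eats eats small eats eats eats M => eats eats small eats eats eats small M => eats eats small eats eats eats small S this => eats eats small eats eats eats small west small eats this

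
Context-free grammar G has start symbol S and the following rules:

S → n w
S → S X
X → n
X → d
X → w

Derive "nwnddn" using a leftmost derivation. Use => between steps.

S => SX => SXX => SXXX => SXXXX => nwXXXX => nwnXXX => nwndXX => nwnddX => nwnddn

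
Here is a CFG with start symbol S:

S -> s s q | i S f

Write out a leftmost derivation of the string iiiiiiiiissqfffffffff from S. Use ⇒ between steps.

S ⇒ iSf ⇒ iiSff ⇒ iiiSfff ⇒ iiiiSffff ⇒ iiiiiSfffff ⇒ iiiiiiSffffff ⇒ iiiiiiiSfffffff ⇒ iiiiiiiiSffffffff ⇒ iiiiiiiiiSfffffffff ⇒ iiiiiiiiissqfffffffff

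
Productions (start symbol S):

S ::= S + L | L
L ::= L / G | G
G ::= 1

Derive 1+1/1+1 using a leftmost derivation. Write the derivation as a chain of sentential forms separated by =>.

S=>S+L=>S+L+L=>L+L+L=>G+L+L=>1+L+L=>1+L/G+L=>1+G/G+L=>1+1/G+L=>1+1/1+L=>1+1/1+G=>1+1/1+1

S => S+L   [S ::= S + L]
S+L => S+L+L   [S ::= S + L]
S+L+L => L+L+L   [S ::= L]
L+L+L => G+L+L   [L ::= G]
G+L+L => 1+L+L   [G ::= 1]
1+L+L => 1+L/G+L   [L ::= L / G]
1+L/G+L => 1+G/G+L   [L ::= G]
1+G/G+L => 1+1/G+L   [G ::= 1]
1+1/G+L => 1+1/1+L   [G ::= 1]
1+1/1+L => 1+1/1+G   [L ::= G]
1+1/1+G => 1+1/1+1   [G ::= 1]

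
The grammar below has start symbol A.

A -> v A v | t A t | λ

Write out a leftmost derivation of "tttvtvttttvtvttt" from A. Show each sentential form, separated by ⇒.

A ⇒ tAt   [A -> t A t]
tAt ⇒ ttAtt   [A -> t A t]
ttAtt ⇒ tttAttt   [A -> t A t]
tttAttt ⇒ tttvAvttt   [A -> v A v]
tttvAvttt ⇒ tttvtAtvttt   [A -> t A t]
tttvtAtvttt ⇒ tttvtvAvtvttt   [A -> v A v]
tttvtvAvtvttt ⇒ tttvtvtAtvtvttt   [A -> t A t]
tttvtvtAtvtvttt ⇒ tttvtvttAttvtvttt   [A -> t A t]
tttvtvttAttvtvttt ⇒ tttvtvttttvtvttt   [A -> λ]

A ⇒ tAt ⇒ ttAtt ⇒ tttAttt ⇒ tttvAvttt ⇒ tttvtAtvttt ⇒ tttvtvAvtvttt ⇒ tttvtvtAtvtvttt ⇒ tttvtvttAttvtvttt ⇒ tttvtvttttvtvttt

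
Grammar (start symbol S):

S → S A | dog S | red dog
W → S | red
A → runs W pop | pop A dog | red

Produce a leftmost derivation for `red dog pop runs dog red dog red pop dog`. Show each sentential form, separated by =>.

S => S A => red dog A => red dog pop A dog => red dog pop runs W pop dog => red dog pop runs S pop dog => red dog pop runs S A pop dog => red dog pop runs dog S A pop dog => red dog pop runs dog red dog A pop dog => red dog pop runs dog red dog red pop dog

S => S A   [S → S A]
S A => red dog A   [S → red dog]
red dog A => red dog pop A dog   [A → pop A dog]
red dog pop A dog => red dog pop runs W pop dog   [A → runs W pop]
red dog pop runs W pop dog => red dog pop runs S pop dog   [W → S]
red dog pop runs S pop dog => red dog pop runs S A pop dog   [S → S A]
red dog pop runs S A pop dog => red dog pop runs dog S A pop dog   [S → dog S]
red dog pop runs dog S A pop dog => red dog pop runs dog red dog A pop dog   [S → red dog]
red dog pop runs dog red dog A pop dog => red dog pop runs dog red dog red pop dog   [A → red]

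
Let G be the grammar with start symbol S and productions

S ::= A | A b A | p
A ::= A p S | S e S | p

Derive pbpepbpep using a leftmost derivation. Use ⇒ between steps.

S⇒A⇒SeS⇒AbAeS⇒SeSbAeS⇒AbAeSbAeS⇒pbAeSbAeS⇒pbpeSbAeS⇒pbpepbAeS⇒pbpepbpeS⇒pbpepbpep

S ⇒ A   [S ::= A]
A ⇒ SeS   [A ::= S e S]
SeS ⇒ AbAeS   [S ::= A b A]
AbAeS ⇒ SeSbAeS   [A ::= S e S]
SeSbAeS ⇒ AbAeSbAeS   [S ::= A b A]
AbAeSbAeS ⇒ pbAeSbAeS   [A ::= p]
pbAeSbAeS ⇒ pbpeSbAeS   [A ::= p]
pbpeSbAeS ⇒ pbpepbAeS   [S ::= p]
pbpepbAeS ⇒ pbpepbpeS   [A ::= p]
pbpepbpeS ⇒ pbpepbpep   [S ::= p]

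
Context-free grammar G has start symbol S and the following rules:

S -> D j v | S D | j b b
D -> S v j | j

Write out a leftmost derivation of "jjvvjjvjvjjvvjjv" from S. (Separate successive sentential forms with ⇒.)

S ⇒ Djv ⇒ Svjjv ⇒ Djvvjjv ⇒ Svjjvvjjv ⇒ SDvjjvvjjv ⇒ DjvDvjjvvjjv ⇒ SvjjvDvjjvvjjv ⇒ DjvvjjvDvjjvvjjv ⇒ jjvvjjvDvjjvvjjv ⇒ jjvvjjvjvjjvvjjv

S ⇒ Djv   [S -> D j v]
Djv ⇒ Svjjv   [D -> S v j]
Svjjv ⇒ Djvvjjv   [S -> D j v]
Djvvjjv ⇒ Svjjvvjjv   [D -> S v j]
Svjjvvjjv ⇒ SDvjjvvjjv   [S -> S D]
SDvjjvvjjv ⇒ DjvDvjjvvjjv   [S -> D j v]
DjvDvjjvvjjv ⇒ SvjjvDvjjvvjjv   [D -> S v j]
SvjjvDvjjvvjjv ⇒ DjvvjjvDvjjvvjjv   [S -> D j v]
DjvvjjvDvjjvvjjv ⇒ jjvvjjvDvjjvvjjv   [D -> j]
jjvvjjvDvjjvvjjv ⇒ jjvvjjvjvjjvvjjv   [D -> j]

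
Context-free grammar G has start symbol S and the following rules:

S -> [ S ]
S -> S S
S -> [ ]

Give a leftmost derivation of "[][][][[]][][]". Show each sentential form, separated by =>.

S=>SS=>[]S=>[]SS=>[]SSS=>[]SSSS=>[][]SSS=>[][]SSSS=>[][][]SSS=>[][][][S]SS=>[][][][[]]SS=>[][][][[]][]S=>[][][][[]][][]

S => SS   [S -> S S]
SS => []S   [S -> [ ]]
[]S => []SS   [S -> S S]
[]SS => []SSS   [S -> S S]
[]SSS => []SSSS   [S -> S S]
[]SSSS => [][]SSS   [S -> [ ]]
[][]SSS => [][]SSSS   [S -> S S]
[][]SSSS => [][][]SSS   [S -> [ ]]
[][][]SSS => [][][][S]SS   [S -> [ S ]]
[][][][S]SS => [][][][[]]SS   [S -> [ ]]
[][][][[]]SS => [][][][[]][]S   [S -> [ ]]
[][][][[]][]S => [][][][[]][][]   [S -> [ ]]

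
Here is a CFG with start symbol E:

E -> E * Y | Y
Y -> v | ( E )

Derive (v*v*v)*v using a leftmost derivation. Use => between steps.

E => E*Y => Y*Y => (E)*Y => (E*Y)*Y => (E*Y*Y)*Y => (Y*Y*Y)*Y => (v*Y*Y)*Y => (v*v*Y)*Y => (v*v*v)*Y => (v*v*v)*v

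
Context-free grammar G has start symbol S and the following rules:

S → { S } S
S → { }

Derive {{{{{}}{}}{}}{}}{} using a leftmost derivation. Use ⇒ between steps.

S ⇒ {S}S   [S → { S } S]
{S}S ⇒ {{S}S}S   [S → { S } S]
{{S}S}S ⇒ {{{S}S}S}S   [S → { S } S]
{{{S}S}S}S ⇒ {{{{S}S}S}S}S   [S → { S } S]
{{{{S}S}S}S}S ⇒ {{{{{}}S}S}S}S   [S → { }]
{{{{{}}S}S}S}S ⇒ {{{{{}}{}}S}S}S   [S → { }]
{{{{{}}{}}S}S}S ⇒ {{{{{}}{}}{}}S}S   [S → { }]
{{{{{}}{}}{}}S}S ⇒ {{{{{}}{}}{}}{}}S   [S → { }]
{{{{{}}{}}{}}{}}S ⇒ {{{{{}}{}}{}}{}}{}   [S → { }]

S ⇒ {S}S ⇒ {{S}S}S ⇒ {{{S}S}S}S ⇒ {{{{S}S}S}S}S ⇒ {{{{{}}S}S}S}S ⇒ {{{{{}}{}}S}S}S ⇒ {{{{{}}{}}{}}S}S ⇒ {{{{{}}{}}{}}{}}S ⇒ {{{{{}}{}}{}}{}}{}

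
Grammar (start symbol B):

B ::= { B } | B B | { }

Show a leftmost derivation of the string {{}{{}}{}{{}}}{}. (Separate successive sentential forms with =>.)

B=>BB=>{B}B=>{BB}B=>{{}B}B=>{{}BB}B=>{{}BBB}B=>{{}{B}BB}B=>{{}{{}}BB}B=>{{}{{}}{}B}B=>{{}{{}}{}{B}}B=>{{}{{}}{}{{}}}B=>{{}{{}}{}{{}}}{}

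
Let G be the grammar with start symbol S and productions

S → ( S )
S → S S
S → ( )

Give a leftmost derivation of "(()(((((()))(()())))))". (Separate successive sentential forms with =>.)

S => (S) => (SS) => (()S) => (()(S)) => (()((S))) => (()(((S)))) => (()(((SS)))) => (()((((S)S)))) => (()(((((S))S)))) => (()(((((()))S)))) => (()(((((()))(S))))) => (()(((((()))(SS))))) => (()(((((()))(()S))))) => (()(((((()))(()())))))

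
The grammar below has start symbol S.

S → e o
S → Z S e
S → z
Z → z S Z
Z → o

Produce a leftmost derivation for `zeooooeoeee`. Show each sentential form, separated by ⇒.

S ⇒ ZSe ⇒ zSZSe ⇒ zeoZSe ⇒ zeooSe ⇒ zeooZSee ⇒ zeoooSee ⇒ zeoooZSeee ⇒ zeooooSeee ⇒ zeooooeoeee

S ⇒ ZSe   [S → Z S e]
ZSe ⇒ zSZSe   [Z → z S Z]
zSZSe ⇒ zeoZSe   [S → e o]
zeoZSe ⇒ zeooSe   [Z → o]
zeooSe ⇒ zeooZSee   [S → Z S e]
zeooZSee ⇒ zeoooSee   [Z → o]
zeoooSee ⇒ zeoooZSeee   [S → Z S e]
zeoooZSeee ⇒ zeooooSeee   [Z → o]
zeooooSeee ⇒ zeooooeoeee   [S → e o]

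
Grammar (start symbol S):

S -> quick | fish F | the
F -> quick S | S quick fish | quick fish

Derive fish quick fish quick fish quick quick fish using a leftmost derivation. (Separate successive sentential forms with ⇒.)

S ⇒ fish F   [S -> fish F]
fish F ⇒ fish quick S   [F -> quick S]
fish quick S ⇒ fish quick fish F   [S -> fish F]
fish quick fish F ⇒ fish quick fish quick S   [F -> quick S]
fish quick fish quick S ⇒ fish quick fish quick fish F   [S -> fish F]
fish quick fish quick fish F ⇒ fish quick fish quick fish S quick fish   [F -> S quick fish]
fish quick fish quick fish S quick fish ⇒ fish quick fish quick fish quick quick fish   [S -> quick]

S ⇒ fish F ⇒ fish quick S ⇒ fish quick fish F ⇒ fish quick fish quick S ⇒ fish quick fish quick fish F ⇒ fish quick fish quick fish S quick fish ⇒ fish quick fish quick fish quick quick fish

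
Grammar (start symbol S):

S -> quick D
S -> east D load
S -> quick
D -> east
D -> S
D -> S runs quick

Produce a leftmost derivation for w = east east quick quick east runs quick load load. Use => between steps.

S => east D load   [S -> east D load]
east D load => east S load   [D -> S]
east S load => east east D load load   [S -> east D load]
east east D load load => east east S runs quick load load   [D -> S runs quick]
east east S runs quick load load => east east quick D runs quick load load   [S -> quick D]
east east quick D runs quick load load => east east quick S runs quick load load   [D -> S]
east east quick S runs quick load load => east east quick quick D runs quick load load   [S -> quick D]
east east quick quick D runs quick load load => east east quick quick east runs quick load load   [D -> east]

S => east D load => east S load => east east D load load => east east S runs quick load load => east east quick D runs quick load load => east east quick S runs quick load load => east east quick quick D runs quick load load => east east quick quick east runs quick load load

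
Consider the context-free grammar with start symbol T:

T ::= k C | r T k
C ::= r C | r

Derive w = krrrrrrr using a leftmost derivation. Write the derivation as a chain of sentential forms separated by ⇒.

T ⇒ kC ⇒ krC ⇒ krrC ⇒ krrrC ⇒ krrrrC ⇒ krrrrrC ⇒ krrrrrrC ⇒ krrrrrrr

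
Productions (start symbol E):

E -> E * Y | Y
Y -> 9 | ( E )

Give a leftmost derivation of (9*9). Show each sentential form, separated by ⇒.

E ⇒ Y ⇒ (E) ⇒ (E*Y) ⇒ (Y*Y) ⇒ (9*Y) ⇒ (9*9)

E ⇒ Y   [E -> Y]
Y ⇒ (E)   [Y -> ( E )]
(E) ⇒ (E*Y)   [E -> E * Y]
(E*Y) ⇒ (Y*Y)   [E -> Y]
(Y*Y) ⇒ (9*Y)   [Y -> 9]
(9*Y) ⇒ (9*9)   [Y -> 9]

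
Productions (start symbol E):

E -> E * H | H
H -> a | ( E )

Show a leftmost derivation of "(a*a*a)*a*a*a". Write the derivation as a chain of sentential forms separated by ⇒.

E ⇒ E*H ⇒ E*H*H ⇒ E*H*H*H ⇒ H*H*H*H ⇒ (E)*H*H*H ⇒ (E*H)*H*H*H ⇒ (E*H*H)*H*H*H ⇒ (H*H*H)*H*H*H ⇒ (a*H*H)*H*H*H ⇒ (a*a*H)*H*H*H ⇒ (a*a*a)*H*H*H ⇒ (a*a*a)*a*H*H ⇒ (a*a*a)*a*a*H ⇒ (a*a*a)*a*a*a

E ⇒ E*H   [E -> E * H]
E*H ⇒ E*H*H   [E -> E * H]
E*H*H ⇒ E*H*H*H   [E -> E * H]
E*H*H*H ⇒ H*H*H*H   [E -> H]
H*H*H*H ⇒ (E)*H*H*H   [H -> ( E )]
(E)*H*H*H ⇒ (E*H)*H*H*H   [E -> E * H]
(E*H)*H*H*H ⇒ (E*H*H)*H*H*H   [E -> E * H]
(E*H*H)*H*H*H ⇒ (H*H*H)*H*H*H   [E -> H]
(H*H*H)*H*H*H ⇒ (a*H*H)*H*H*H   [H -> a]
(a*H*H)*H*H*H ⇒ (a*a*H)*H*H*H   [H -> a]
(a*a*H)*H*H*H ⇒ (a*a*a)*H*H*H   [H -> a]
(a*a*a)*H*H*H ⇒ (a*a*a)*a*H*H   [H -> a]
(a*a*a)*a*H*H ⇒ (a*a*a)*a*a*H   [H -> a]
(a*a*a)*a*a*H ⇒ (a*a*a)*a*a*a   [H -> a]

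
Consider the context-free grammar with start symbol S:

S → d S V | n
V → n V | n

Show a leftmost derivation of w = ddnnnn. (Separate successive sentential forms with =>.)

S=>dSV=>ddSVV=>ddnVV=>ddnnVV=>ddnnnV=>ddnnnn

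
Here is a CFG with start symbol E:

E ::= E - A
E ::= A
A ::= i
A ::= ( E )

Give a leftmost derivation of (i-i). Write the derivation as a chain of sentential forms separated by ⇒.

E ⇒ A   [E ::= A]
A ⇒ (E)   [A ::= ( E )]
(E) ⇒ (E-A)   [E ::= E - A]
(E-A) ⇒ (A-A)   [E ::= A]
(A-A) ⇒ (i-A)   [A ::= i]
(i-A) ⇒ (i-i)   [A ::= i]

E⇒A⇒(E)⇒(E-A)⇒(A-A)⇒(i-A)⇒(i-i)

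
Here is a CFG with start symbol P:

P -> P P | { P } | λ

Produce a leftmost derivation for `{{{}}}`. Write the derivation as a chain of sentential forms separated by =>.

P => PP => {P}P => {PP}P => {PPP}P => {{P}PP}P => {{PP}PP}P => {{{P}P}PP}P => {{{}P}PP}P => {{{}}PP}P => {{{}}P}P => {{{}}}P => {{{}}}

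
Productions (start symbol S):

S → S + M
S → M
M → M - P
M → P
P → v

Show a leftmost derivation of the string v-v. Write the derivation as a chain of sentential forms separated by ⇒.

S ⇒ M   [S → M]
M ⇒ M-P   [M → M - P]
M-P ⇒ P-P   [M → P]
P-P ⇒ v-P   [P → v]
v-P ⇒ v-v   [P → v]

S⇒M⇒M-P⇒P-P⇒v-P⇒v-v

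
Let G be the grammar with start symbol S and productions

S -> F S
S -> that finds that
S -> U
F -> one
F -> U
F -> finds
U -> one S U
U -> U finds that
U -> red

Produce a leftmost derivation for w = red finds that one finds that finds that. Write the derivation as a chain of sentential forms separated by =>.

S => F S   [S -> F S]
F S => U S   [F -> U]
U S => U finds that S   [U -> U finds that]
U finds that S => red finds that S   [U -> red]
red finds that S => red finds that F S   [S -> F S]
red finds that F S => red finds that one S   [F -> one]
red finds that one S => red finds that one F S   [S -> F S]
red finds that one F S => red finds that one finds S   [F -> finds]
red finds that one finds S => red finds that one finds that finds that   [S -> that finds that]

S => F S => U S => U finds that S => red finds that S => red finds that F S => red finds that one S => red finds that one F S => red finds that one finds S => red finds that one finds that finds that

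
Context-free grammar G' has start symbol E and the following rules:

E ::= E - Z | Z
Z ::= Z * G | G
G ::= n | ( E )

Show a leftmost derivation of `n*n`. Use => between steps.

E => Z   [E ::= Z]
Z => Z*G   [Z ::= Z * G]
Z*G => G*G   [Z ::= G]
G*G => n*G   [G ::= n]
n*G => n*n   [G ::= n]

E=>Z=>Z*G=>G*G=>n*G=>n*n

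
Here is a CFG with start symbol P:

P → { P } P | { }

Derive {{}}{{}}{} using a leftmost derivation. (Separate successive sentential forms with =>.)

P => {P}P   [P → { P } P]
{P}P => {{}}P   [P → { }]
{{}}P => {{}}{P}P   [P → { P } P]
{{}}{P}P => {{}}{{}}P   [P → { }]
{{}}{{}}P => {{}}{{}}{}   [P → { }]

P => {P}P => {{}}P => {{}}{P}P => {{}}{{}}P => {{}}{{}}{}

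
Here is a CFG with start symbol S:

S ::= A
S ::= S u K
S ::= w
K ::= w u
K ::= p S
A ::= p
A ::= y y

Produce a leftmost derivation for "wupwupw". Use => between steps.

S => SuK   [S ::= S u K]
SuK => SuKuK   [S ::= S u K]
SuKuK => wuKuK   [S ::= w]
wuKuK => wupSuK   [K ::= p S]
wupSuK => wupwuK   [S ::= w]
wupwuK => wupwupS   [K ::= p S]
wupwupS => wupwupw   [S ::= w]

S => SuK => SuKuK => wuKuK => wupSuK => wupwuK => wupwupS => wupwupw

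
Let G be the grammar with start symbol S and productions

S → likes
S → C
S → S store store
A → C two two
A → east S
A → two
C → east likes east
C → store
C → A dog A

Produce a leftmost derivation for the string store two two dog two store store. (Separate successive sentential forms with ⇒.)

S ⇒ S store store   [S → S store store]
S store store ⇒ C store store   [S → C]
C store store ⇒ A dog A store store   [C → A dog A]
A dog A store store ⇒ C two two dog A store store   [A → C two two]
C two two dog A store store ⇒ store two two dog A store store   [C → store]
store two two dog A store store ⇒ store two two dog two store store   [A → two]

S ⇒ S store store ⇒ C store store ⇒ A dog A store store ⇒ C two two dog A store store ⇒ store two two dog A store store ⇒ store two two dog two store store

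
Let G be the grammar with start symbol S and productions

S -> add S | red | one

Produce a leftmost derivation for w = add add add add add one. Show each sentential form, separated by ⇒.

S ⇒ add S   [S -> add S]
add S ⇒ add add S   [S -> add S]
add add S ⇒ add add add S   [S -> add S]
add add add S ⇒ add add add add S   [S -> add S]
add add add add S ⇒ add add add add add S   [S -> add S]
add add add add add S ⇒ add add add add add one   [S -> one]

S ⇒ add S ⇒ add add S ⇒ add add add S ⇒ add add add add S ⇒ add add add add add S ⇒ add add add add add one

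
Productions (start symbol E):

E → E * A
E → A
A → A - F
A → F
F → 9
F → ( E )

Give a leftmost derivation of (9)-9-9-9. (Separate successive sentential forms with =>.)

E => A => A-F => A-F-F => A-F-F-F => F-F-F-F => (E)-F-F-F => (A)-F-F-F => (F)-F-F-F => (9)-F-F-F => (9)-9-F-F => (9)-9-9-F => (9)-9-9-9

E => A   [E → A]
A => A-F   [A → A - F]
A-F => A-F-F   [A → A - F]
A-F-F => A-F-F-F   [A → A - F]
A-F-F-F => F-F-F-F   [A → F]
F-F-F-F => (E)-F-F-F   [F → ( E )]
(E)-F-F-F => (A)-F-F-F   [E → A]
(A)-F-F-F => (F)-F-F-F   [A → F]
(F)-F-F-F => (9)-F-F-F   [F → 9]
(9)-F-F-F => (9)-9-F-F   [F → 9]
(9)-9-F-F => (9)-9-9-F   [F → 9]
(9)-9-9-F => (9)-9-9-9   [F → 9]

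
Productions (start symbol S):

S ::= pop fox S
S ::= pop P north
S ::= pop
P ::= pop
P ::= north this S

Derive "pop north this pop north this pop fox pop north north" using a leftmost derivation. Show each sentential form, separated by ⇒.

S ⇒ pop P north ⇒ pop north this S north ⇒ pop north this pop P north north ⇒ pop north this pop north this S north north ⇒ pop north this pop north this pop fox S north north ⇒ pop north this pop north this pop fox pop north north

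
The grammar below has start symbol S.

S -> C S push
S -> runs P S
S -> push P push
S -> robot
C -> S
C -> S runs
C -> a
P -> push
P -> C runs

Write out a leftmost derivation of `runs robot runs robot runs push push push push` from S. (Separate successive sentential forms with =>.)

S => C S push => S runs S push => runs P S runs S push => runs C runs S runs S push => runs S runs S runs S push => runs robot runs S runs S push => runs robot runs robot runs S push => runs robot runs robot runs push P push push => runs robot runs robot runs push push push push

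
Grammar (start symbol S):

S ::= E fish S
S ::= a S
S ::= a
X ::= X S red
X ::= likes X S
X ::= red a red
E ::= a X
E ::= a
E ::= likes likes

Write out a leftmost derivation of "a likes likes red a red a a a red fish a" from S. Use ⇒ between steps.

S ⇒ E fish S ⇒ a X fish S ⇒ a X S red fish S ⇒ a likes X S S red fish S ⇒ a likes likes X S S S red fish S ⇒ a likes likes red a red S S S red fish S ⇒ a likes likes red a red a S S red fish S ⇒ a likes likes red a red a a S red fish S ⇒ a likes likes red a red a a a red fish S ⇒ a likes likes red a red a a a red fish a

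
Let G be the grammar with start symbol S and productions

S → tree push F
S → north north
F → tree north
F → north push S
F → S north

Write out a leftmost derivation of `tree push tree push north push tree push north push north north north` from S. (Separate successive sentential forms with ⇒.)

S ⇒ tree push F   [S → tree push F]
tree push F ⇒ tree push S north   [F → S north]
tree push S north ⇒ tree push tree push F north   [S → tree push F]
tree push tree push F north ⇒ tree push tree push north push S north   [F → north push S]
tree push tree push north push S north ⇒ tree push tree push north push tree push F north   [S → tree push F]
tree push tree push north push tree push F north ⇒ tree push tree push north push tree push north push S north   [F → north push S]
tree push tree push north push tree push north push S north ⇒ tree push tree push north push tree push north push north north north   [S → north north]

S ⇒ tree push F ⇒ tree push S north ⇒ tree push tree push F north ⇒ tree push tree push north push S north ⇒ tree push tree push north push tree push F north ⇒ tree push tree push north push tree push north push S north ⇒ tree push tree push north push tree push north push north north north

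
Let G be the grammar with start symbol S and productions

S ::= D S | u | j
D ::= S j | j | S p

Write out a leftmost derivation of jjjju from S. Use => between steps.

S => DS   [S ::= D S]
DS => SjS   [D ::= S j]
SjS => jjS   [S ::= j]
jjS => jjDS   [S ::= D S]
jjDS => jjSjS   [D ::= S j]
jjSjS => jjjjS   [S ::= j]
jjjjS => jjjju   [S ::= u]

S => DS => SjS => jjS => jjDS => jjSjS => jjjjS => jjjju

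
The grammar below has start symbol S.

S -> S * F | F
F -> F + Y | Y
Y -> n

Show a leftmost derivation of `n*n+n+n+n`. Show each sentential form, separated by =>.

S => S*F   [S -> S * F]
S*F => F*F   [S -> F]
F*F => Y*F   [F -> Y]
Y*F => n*F   [Y -> n]
n*F => n*F+Y   [F -> F + Y]
n*F+Y => n*F+Y+Y   [F -> F + Y]
n*F+Y+Y => n*F+Y+Y+Y   [F -> F + Y]
n*F+Y+Y+Y => n*Y+Y+Y+Y   [F -> Y]
n*Y+Y+Y+Y => n*n+Y+Y+Y   [Y -> n]
n*n+Y+Y+Y => n*n+n+Y+Y   [Y -> n]
n*n+n+Y+Y => n*n+n+n+Y   [Y -> n]
n*n+n+n+Y => n*n+n+n+n   [Y -> n]

S=>S*F=>F*F=>Y*F=>n*F=>n*F+Y=>n*F+Y+Y=>n*F+Y+Y+Y=>n*Y+Y+Y+Y=>n*n+Y+Y+Y=>n*n+n+Y+Y=>n*n+n+n+Y=>n*n+n+n+n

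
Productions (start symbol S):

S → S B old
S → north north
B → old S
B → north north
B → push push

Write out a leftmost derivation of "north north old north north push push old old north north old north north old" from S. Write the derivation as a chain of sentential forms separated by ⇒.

S ⇒ S B old ⇒ S B old B old ⇒ S B old B old B old ⇒ north north B old B old B old ⇒ north north old S old B old B old ⇒ north north old S B old old B old B old ⇒ north north old north north B old old B old B old ⇒ north north old north north push push old old B old B old ⇒ north north old north north push push old old north north old B old ⇒ north north old north north push push old old north north old north north old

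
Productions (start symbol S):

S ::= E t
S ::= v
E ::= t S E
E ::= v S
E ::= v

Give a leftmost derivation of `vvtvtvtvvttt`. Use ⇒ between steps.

S⇒Et⇒vSt⇒vEtt⇒vvStt⇒vvEttt⇒vvtSEttt⇒vvtvEttt⇒vvtvtSEttt⇒vvtvtvEttt⇒vvtvtvtSEttt⇒vvtvtvtvEttt⇒vvtvtvtvvttt

S ⇒ Et   [S ::= E t]
Et ⇒ vSt   [E ::= v S]
vSt ⇒ vEtt   [S ::= E t]
vEtt ⇒ vvStt   [E ::= v S]
vvStt ⇒ vvEttt   [S ::= E t]
vvEttt ⇒ vvtSEttt   [E ::= t S E]
vvtSEttt ⇒ vvtvEttt   [S ::= v]
vvtvEttt ⇒ vvtvtSEttt   [E ::= t S E]
vvtvtSEttt ⇒ vvtvtvEttt   [S ::= v]
vvtvtvEttt ⇒ vvtvtvtSEttt   [E ::= t S E]
vvtvtvtSEttt ⇒ vvtvtvtvEttt   [S ::= v]
vvtvtvtvEttt ⇒ vvtvtvtvvttt   [E ::= v]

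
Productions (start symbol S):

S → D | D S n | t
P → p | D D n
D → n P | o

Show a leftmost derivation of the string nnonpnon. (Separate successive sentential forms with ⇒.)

S ⇒ D ⇒ nP ⇒ nDDn ⇒ nnPDn ⇒ nnDDnDn ⇒ nnoDnDn ⇒ nnonPnDn ⇒ nnonpnDn ⇒ nnonpnon

S ⇒ D   [S → D]
D ⇒ nP   [D → n P]
nP ⇒ nDDn   [P → D D n]
nDDn ⇒ nnPDn   [D → n P]
nnPDn ⇒ nnDDnDn   [P → D D n]
nnDDnDn ⇒ nnoDnDn   [D → o]
nnoDnDn ⇒ nnonPnDn   [D → n P]
nnonPnDn ⇒ nnonpnDn   [P → p]
nnonpnDn ⇒ nnonpnon   [D → o]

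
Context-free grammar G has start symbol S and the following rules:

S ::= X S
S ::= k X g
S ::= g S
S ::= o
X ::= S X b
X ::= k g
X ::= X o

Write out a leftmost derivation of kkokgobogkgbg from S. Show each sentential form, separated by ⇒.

S ⇒ kXg ⇒ kSXbg ⇒ kkXgXbg ⇒ kkXogXbg ⇒ kkSXbogXbg ⇒ kkoXbogXbg ⇒ kkoXobogXbg ⇒ kkokgobogXbg ⇒ kkokgobogkgbg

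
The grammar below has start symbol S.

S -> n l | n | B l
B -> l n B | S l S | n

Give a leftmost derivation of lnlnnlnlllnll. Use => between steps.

S => Bl => lnBl => lnlnBl => lnlnSlSl => lnlnBllSl => lnlnSlSllSl => lnlnnlSllSl => lnlnnlnlllSl => lnlnnlnlllBll => lnlnnlnlllnll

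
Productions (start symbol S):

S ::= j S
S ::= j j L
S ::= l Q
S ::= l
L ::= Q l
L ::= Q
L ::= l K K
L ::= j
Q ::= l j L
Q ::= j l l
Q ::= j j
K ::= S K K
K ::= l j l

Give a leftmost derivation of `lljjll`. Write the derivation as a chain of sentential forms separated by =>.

S=>lQ=>lljL=>lljQ=>lljjll

S => lQ   [S ::= l Q]
lQ => lljL   [Q ::= l j L]
lljL => lljQ   [L ::= Q]
lljQ => lljjll   [Q ::= j l l]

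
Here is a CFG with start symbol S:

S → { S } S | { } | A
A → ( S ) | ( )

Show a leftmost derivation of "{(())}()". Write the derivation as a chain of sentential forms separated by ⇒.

S ⇒ {S}S   [S → { S } S]
{S}S ⇒ {A}S   [S → A]
{A}S ⇒ {(S)}S   [A → ( S )]
{(S)}S ⇒ {(A)}S   [S → A]
{(A)}S ⇒ {(())}S   [A → ( )]
{(())}S ⇒ {(())}A   [S → A]
{(())}A ⇒ {(())}()   [A → ( )]

S ⇒ {S}S ⇒ {A}S ⇒ {(S)}S ⇒ {(A)}S ⇒ {(())}S ⇒ {(())}A ⇒ {(())}()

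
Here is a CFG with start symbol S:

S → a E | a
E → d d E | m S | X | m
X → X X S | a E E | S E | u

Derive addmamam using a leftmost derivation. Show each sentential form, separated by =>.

S => aE   [S → a E]
aE => addE   [E → d d E]
addE => addmS   [E → m S]
addmS => addmaE   [S → a E]
addmaE => addmamS   [E → m S]
addmamS => addmamaE   [S → a E]
addmamaE => addmamam   [E → m]

S=>aE=>addE=>addmS=>addmaE=>addmamS=>addmamaE=>addmamam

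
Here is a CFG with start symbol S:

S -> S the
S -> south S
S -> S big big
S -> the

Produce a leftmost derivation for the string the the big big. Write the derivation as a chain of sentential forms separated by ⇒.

S ⇒ S big big ⇒ S the big big ⇒ the the big big

S ⇒ S big big   [S -> S big big]
S big big ⇒ S the big big   [S -> S the]
S the big big ⇒ the the big big   [S -> the]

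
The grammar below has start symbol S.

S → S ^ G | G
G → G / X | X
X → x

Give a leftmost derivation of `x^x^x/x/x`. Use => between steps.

S => S^G   [S → S ^ G]
S^G => S^G^G   [S → S ^ G]
S^G^G => G^G^G   [S → G]
G^G^G => X^G^G   [G → X]
X^G^G => x^G^G   [X → x]
x^G^G => x^X^G   [G → X]
x^X^G => x^x^G   [X → x]
x^x^G => x^x^G/X   [G → G / X]
x^x^G/X => x^x^G/X/X   [G → G / X]
x^x^G/X/X => x^x^X/X/X   [G → X]
x^x^X/X/X => x^x^x/X/X   [X → x]
x^x^x/X/X => x^x^x/x/X   [X → x]
x^x^x/x/X => x^x^x/x/x   [X → x]

S=>S^G=>S^G^G=>G^G^G=>X^G^G=>x^G^G=>x^X^G=>x^x^G=>x^x^G/X=>x^x^G/X/X=>x^x^X/X/X=>x^x^x/X/X=>x^x^x/x/X=>x^x^x/x/x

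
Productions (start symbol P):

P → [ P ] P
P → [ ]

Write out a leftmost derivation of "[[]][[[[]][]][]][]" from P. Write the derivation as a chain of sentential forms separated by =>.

P => [P]P => [[]]P => [[]][P]P => [[]][[P]P]P => [[]][[[P]P]P]P => [[]][[[[]]P]P]P => [[]][[[[]][]]P]P => [[]][[[[]][]][]]P => [[]][[[[]][]][]][]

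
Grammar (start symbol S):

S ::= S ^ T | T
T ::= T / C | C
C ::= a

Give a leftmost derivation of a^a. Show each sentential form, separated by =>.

S => S^T   [S ::= S ^ T]
S^T => T^T   [S ::= T]
T^T => C^T   [T ::= C]
C^T => a^T   [C ::= a]
a^T => a^C   [T ::= C]
a^C => a^a   [C ::= a]

S => S^T => T^T => C^T => a^T => a^C => a^a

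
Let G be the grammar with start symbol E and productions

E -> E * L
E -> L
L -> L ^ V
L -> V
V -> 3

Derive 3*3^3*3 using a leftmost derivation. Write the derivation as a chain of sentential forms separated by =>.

E => E*L   [E -> E * L]
E*L => E*L*L   [E -> E * L]
E*L*L => L*L*L   [E -> L]
L*L*L => V*L*L   [L -> V]
V*L*L => 3*L*L   [V -> 3]
3*L*L => 3*L^V*L   [L -> L ^ V]
3*L^V*L => 3*V^V*L   [L -> V]
3*V^V*L => 3*3^V*L   [V -> 3]
3*3^V*L => 3*3^3*L   [V -> 3]
3*3^3*L => 3*3^3*V   [L -> V]
3*3^3*V => 3*3^3*3   [V -> 3]

E => E*L => E*L*L => L*L*L => V*L*L => 3*L*L => 3*L^V*L => 3*V^V*L => 3*3^V*L => 3*3^3*L => 3*3^3*V => 3*3^3*3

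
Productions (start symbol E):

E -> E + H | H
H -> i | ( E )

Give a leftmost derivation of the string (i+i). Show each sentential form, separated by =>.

E => H   [E -> H]
H => (E)   [H -> ( E )]
(E) => (E+H)   [E -> E + H]
(E+H) => (H+H)   [E -> H]
(H+H) => (i+H)   [H -> i]
(i+H) => (i+i)   [H -> i]

E => H => (E) => (E+H) => (H+H) => (i+H) => (i+i)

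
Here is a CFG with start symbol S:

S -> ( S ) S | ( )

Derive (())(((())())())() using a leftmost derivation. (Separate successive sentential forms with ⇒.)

S ⇒ (S)S   [S -> ( S ) S]
(S)S ⇒ (())S   [S -> ( )]
(())S ⇒ (())(S)S   [S -> ( S ) S]
(())(S)S ⇒ (())((S)S)S   [S -> ( S ) S]
(())((S)S)S ⇒ (())(((S)S)S)S   [S -> ( S ) S]
(())(((S)S)S)S ⇒ (())(((())S)S)S   [S -> ( )]
(())(((())S)S)S ⇒ (())(((())())S)S   [S -> ( )]
(())(((())())S)S ⇒ (())(((())())())S   [S -> ( )]
(())(((())())())S ⇒ (())(((())())())()   [S -> ( )]

S ⇒ (S)S ⇒ (())S ⇒ (())(S)S ⇒ (())((S)S)S ⇒ (())(((S)S)S)S ⇒ (())(((())S)S)S ⇒ (())(((())())S)S ⇒ (())(((())())())S ⇒ (())(((())())())()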